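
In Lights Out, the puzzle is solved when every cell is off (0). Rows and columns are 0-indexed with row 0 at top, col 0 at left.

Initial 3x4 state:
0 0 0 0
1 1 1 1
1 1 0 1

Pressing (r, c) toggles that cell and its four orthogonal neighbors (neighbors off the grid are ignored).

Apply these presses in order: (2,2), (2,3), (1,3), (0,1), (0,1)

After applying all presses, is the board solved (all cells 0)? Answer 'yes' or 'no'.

Answer: no

Derivation:
After press 1 at (2,2):
0 0 0 0
1 1 0 1
1 0 1 0

After press 2 at (2,3):
0 0 0 0
1 1 0 0
1 0 0 1

After press 3 at (1,3):
0 0 0 1
1 1 1 1
1 0 0 0

After press 4 at (0,1):
1 1 1 1
1 0 1 1
1 0 0 0

After press 5 at (0,1):
0 0 0 1
1 1 1 1
1 0 0 0

Lights still on: 6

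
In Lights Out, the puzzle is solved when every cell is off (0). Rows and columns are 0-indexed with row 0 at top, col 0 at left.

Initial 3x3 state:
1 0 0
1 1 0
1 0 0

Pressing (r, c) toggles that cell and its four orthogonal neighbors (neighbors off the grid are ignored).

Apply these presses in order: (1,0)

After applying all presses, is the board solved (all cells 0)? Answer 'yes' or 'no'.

After press 1 at (1,0):
0 0 0
0 0 0
0 0 0

Lights still on: 0

Answer: yes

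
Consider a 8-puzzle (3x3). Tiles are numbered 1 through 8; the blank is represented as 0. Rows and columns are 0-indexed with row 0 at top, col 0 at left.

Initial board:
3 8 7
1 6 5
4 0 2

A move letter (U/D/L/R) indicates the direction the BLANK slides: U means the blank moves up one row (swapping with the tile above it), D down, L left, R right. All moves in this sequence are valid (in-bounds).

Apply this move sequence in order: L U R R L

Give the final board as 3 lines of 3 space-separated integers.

After move 1 (L):
3 8 7
1 6 5
0 4 2

After move 2 (U):
3 8 7
0 6 5
1 4 2

After move 3 (R):
3 8 7
6 0 5
1 4 2

After move 4 (R):
3 8 7
6 5 0
1 4 2

After move 5 (L):
3 8 7
6 0 5
1 4 2

Answer: 3 8 7
6 0 5
1 4 2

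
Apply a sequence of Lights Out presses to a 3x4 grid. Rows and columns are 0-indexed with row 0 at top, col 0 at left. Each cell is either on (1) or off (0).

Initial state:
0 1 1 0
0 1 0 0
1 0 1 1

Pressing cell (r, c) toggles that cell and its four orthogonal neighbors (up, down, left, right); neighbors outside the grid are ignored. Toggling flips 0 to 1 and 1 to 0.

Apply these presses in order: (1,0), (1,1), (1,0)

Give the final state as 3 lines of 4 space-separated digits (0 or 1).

After press 1 at (1,0):
1 1 1 0
1 0 0 0
0 0 1 1

After press 2 at (1,1):
1 0 1 0
0 1 1 0
0 1 1 1

After press 3 at (1,0):
0 0 1 0
1 0 1 0
1 1 1 1

Answer: 0 0 1 0
1 0 1 0
1 1 1 1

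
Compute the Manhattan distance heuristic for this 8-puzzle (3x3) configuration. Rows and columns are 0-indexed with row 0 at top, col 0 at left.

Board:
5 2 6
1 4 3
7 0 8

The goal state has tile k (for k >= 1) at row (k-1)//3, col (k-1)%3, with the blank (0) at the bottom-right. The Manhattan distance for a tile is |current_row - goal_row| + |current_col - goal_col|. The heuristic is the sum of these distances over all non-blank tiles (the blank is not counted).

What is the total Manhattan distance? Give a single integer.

Answer: 7

Derivation:
Tile 5: at (0,0), goal (1,1), distance |0-1|+|0-1| = 2
Tile 2: at (0,1), goal (0,1), distance |0-0|+|1-1| = 0
Tile 6: at (0,2), goal (1,2), distance |0-1|+|2-2| = 1
Tile 1: at (1,0), goal (0,0), distance |1-0|+|0-0| = 1
Tile 4: at (1,1), goal (1,0), distance |1-1|+|1-0| = 1
Tile 3: at (1,2), goal (0,2), distance |1-0|+|2-2| = 1
Tile 7: at (2,0), goal (2,0), distance |2-2|+|0-0| = 0
Tile 8: at (2,2), goal (2,1), distance |2-2|+|2-1| = 1
Sum: 2 + 0 + 1 + 1 + 1 + 1 + 0 + 1 = 7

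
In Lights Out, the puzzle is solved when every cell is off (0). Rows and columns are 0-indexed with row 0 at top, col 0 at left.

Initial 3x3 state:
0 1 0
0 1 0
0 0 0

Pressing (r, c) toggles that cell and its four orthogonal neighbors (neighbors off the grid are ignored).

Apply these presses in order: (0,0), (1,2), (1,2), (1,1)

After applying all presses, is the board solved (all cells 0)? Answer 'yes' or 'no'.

After press 1 at (0,0):
1 0 0
1 1 0
0 0 0

After press 2 at (1,2):
1 0 1
1 0 1
0 0 1

After press 3 at (1,2):
1 0 0
1 1 0
0 0 0

After press 4 at (1,1):
1 1 0
0 0 1
0 1 0

Lights still on: 4

Answer: no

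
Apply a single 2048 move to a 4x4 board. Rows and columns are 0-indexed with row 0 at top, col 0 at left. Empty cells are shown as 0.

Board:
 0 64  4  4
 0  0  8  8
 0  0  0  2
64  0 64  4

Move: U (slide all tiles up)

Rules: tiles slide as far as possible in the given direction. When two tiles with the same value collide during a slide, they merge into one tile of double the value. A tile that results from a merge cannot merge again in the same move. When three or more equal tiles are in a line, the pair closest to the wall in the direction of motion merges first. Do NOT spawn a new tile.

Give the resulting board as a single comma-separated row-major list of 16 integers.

Slide up:
col 0: [0, 0, 0, 64] -> [64, 0, 0, 0]
col 1: [64, 0, 0, 0] -> [64, 0, 0, 0]
col 2: [4, 8, 0, 64] -> [4, 8, 64, 0]
col 3: [4, 8, 2, 4] -> [4, 8, 2, 4]

Answer: 64, 64, 4, 4, 0, 0, 8, 8, 0, 0, 64, 2, 0, 0, 0, 4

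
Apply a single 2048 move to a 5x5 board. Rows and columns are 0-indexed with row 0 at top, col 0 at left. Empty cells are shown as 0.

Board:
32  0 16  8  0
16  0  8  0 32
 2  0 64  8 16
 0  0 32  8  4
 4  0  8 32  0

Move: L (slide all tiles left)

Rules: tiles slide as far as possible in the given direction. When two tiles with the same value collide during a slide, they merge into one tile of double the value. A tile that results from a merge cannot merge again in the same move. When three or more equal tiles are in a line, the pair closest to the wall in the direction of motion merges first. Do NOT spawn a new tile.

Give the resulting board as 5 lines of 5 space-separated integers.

Slide left:
row 0: [32, 0, 16, 8, 0] -> [32, 16, 8, 0, 0]
row 1: [16, 0, 8, 0, 32] -> [16, 8, 32, 0, 0]
row 2: [2, 0, 64, 8, 16] -> [2, 64, 8, 16, 0]
row 3: [0, 0, 32, 8, 4] -> [32, 8, 4, 0, 0]
row 4: [4, 0, 8, 32, 0] -> [4, 8, 32, 0, 0]

Answer: 32 16  8  0  0
16  8 32  0  0
 2 64  8 16  0
32  8  4  0  0
 4  8 32  0  0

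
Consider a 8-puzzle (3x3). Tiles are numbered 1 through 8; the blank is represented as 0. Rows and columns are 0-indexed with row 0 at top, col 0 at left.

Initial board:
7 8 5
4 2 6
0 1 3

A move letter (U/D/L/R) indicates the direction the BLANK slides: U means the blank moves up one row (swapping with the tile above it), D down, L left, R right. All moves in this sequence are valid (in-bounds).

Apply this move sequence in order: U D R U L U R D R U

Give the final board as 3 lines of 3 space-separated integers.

After move 1 (U):
7 8 5
0 2 6
4 1 3

After move 2 (D):
7 8 5
4 2 6
0 1 3

After move 3 (R):
7 8 5
4 2 6
1 0 3

After move 4 (U):
7 8 5
4 0 6
1 2 3

After move 5 (L):
7 8 5
0 4 6
1 2 3

After move 6 (U):
0 8 5
7 4 6
1 2 3

After move 7 (R):
8 0 5
7 4 6
1 2 3

After move 8 (D):
8 4 5
7 0 6
1 2 3

After move 9 (R):
8 4 5
7 6 0
1 2 3

After move 10 (U):
8 4 0
7 6 5
1 2 3

Answer: 8 4 0
7 6 5
1 2 3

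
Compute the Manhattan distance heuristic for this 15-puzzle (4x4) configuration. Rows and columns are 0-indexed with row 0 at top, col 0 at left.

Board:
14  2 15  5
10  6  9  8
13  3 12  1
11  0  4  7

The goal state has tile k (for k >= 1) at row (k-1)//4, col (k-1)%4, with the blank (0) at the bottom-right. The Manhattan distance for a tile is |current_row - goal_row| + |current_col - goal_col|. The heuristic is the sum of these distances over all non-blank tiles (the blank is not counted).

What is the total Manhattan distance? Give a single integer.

Answer: 36

Derivation:
Tile 14: at (0,0), goal (3,1), distance |0-3|+|0-1| = 4
Tile 2: at (0,1), goal (0,1), distance |0-0|+|1-1| = 0
Tile 15: at (0,2), goal (3,2), distance |0-3|+|2-2| = 3
Tile 5: at (0,3), goal (1,0), distance |0-1|+|3-0| = 4
Tile 10: at (1,0), goal (2,1), distance |1-2|+|0-1| = 2
Tile 6: at (1,1), goal (1,1), distance |1-1|+|1-1| = 0
Tile 9: at (1,2), goal (2,0), distance |1-2|+|2-0| = 3
Tile 8: at (1,3), goal (1,3), distance |1-1|+|3-3| = 0
Tile 13: at (2,0), goal (3,0), distance |2-3|+|0-0| = 1
Tile 3: at (2,1), goal (0,2), distance |2-0|+|1-2| = 3
Tile 12: at (2,2), goal (2,3), distance |2-2|+|2-3| = 1
Tile 1: at (2,3), goal (0,0), distance |2-0|+|3-0| = 5
Tile 11: at (3,0), goal (2,2), distance |3-2|+|0-2| = 3
Tile 4: at (3,2), goal (0,3), distance |3-0|+|2-3| = 4
Tile 7: at (3,3), goal (1,2), distance |3-1|+|3-2| = 3
Sum: 4 + 0 + 3 + 4 + 2 + 0 + 3 + 0 + 1 + 3 + 1 + 5 + 3 + 4 + 3 = 36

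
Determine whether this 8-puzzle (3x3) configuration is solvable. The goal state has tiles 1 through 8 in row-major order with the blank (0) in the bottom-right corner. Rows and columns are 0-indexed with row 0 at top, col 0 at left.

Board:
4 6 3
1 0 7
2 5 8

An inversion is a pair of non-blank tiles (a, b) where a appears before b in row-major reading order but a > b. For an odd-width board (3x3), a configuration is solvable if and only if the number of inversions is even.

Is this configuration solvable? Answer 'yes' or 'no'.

Answer: no

Derivation:
Inversions (pairs i<j in row-major order where tile[i] > tile[j] > 0): 11
11 is odd, so the puzzle is not solvable.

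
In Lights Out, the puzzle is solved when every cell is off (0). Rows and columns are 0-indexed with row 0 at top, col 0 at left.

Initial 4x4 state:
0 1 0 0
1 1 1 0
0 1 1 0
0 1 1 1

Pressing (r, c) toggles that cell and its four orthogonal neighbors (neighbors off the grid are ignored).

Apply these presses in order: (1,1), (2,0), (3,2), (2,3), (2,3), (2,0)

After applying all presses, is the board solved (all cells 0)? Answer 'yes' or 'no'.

After press 1 at (1,1):
0 0 0 0
0 0 0 0
0 0 1 0
0 1 1 1

After press 2 at (2,0):
0 0 0 0
1 0 0 0
1 1 1 0
1 1 1 1

After press 3 at (3,2):
0 0 0 0
1 0 0 0
1 1 0 0
1 0 0 0

After press 4 at (2,3):
0 0 0 0
1 0 0 1
1 1 1 1
1 0 0 1

After press 5 at (2,3):
0 0 0 0
1 0 0 0
1 1 0 0
1 0 0 0

After press 6 at (2,0):
0 0 0 0
0 0 0 0
0 0 0 0
0 0 0 0

Lights still on: 0

Answer: yes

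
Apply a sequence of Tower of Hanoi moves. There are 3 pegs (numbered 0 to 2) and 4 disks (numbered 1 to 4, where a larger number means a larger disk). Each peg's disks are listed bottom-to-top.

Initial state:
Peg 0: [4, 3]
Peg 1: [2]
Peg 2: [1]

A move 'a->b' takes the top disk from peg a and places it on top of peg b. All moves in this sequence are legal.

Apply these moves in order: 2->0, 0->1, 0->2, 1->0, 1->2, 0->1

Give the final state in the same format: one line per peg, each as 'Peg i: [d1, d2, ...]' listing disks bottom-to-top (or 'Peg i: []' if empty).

Answer: Peg 0: [4]
Peg 1: [1]
Peg 2: [3, 2]

Derivation:
After move 1 (2->0):
Peg 0: [4, 3, 1]
Peg 1: [2]
Peg 2: []

After move 2 (0->1):
Peg 0: [4, 3]
Peg 1: [2, 1]
Peg 2: []

After move 3 (0->2):
Peg 0: [4]
Peg 1: [2, 1]
Peg 2: [3]

After move 4 (1->0):
Peg 0: [4, 1]
Peg 1: [2]
Peg 2: [3]

After move 5 (1->2):
Peg 0: [4, 1]
Peg 1: []
Peg 2: [3, 2]

After move 6 (0->1):
Peg 0: [4]
Peg 1: [1]
Peg 2: [3, 2]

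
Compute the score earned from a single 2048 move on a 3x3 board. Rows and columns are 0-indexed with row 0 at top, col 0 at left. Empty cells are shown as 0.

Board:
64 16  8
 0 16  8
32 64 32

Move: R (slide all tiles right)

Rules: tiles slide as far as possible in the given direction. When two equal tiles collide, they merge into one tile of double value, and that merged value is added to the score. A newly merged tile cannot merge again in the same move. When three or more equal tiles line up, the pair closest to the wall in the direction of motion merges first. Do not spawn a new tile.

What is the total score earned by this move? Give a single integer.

Answer: 0

Derivation:
Slide right:
row 0: [64, 16, 8] -> [64, 16, 8]  score +0 (running 0)
row 1: [0, 16, 8] -> [0, 16, 8]  score +0 (running 0)
row 2: [32, 64, 32] -> [32, 64, 32]  score +0 (running 0)
Board after move:
64 16  8
 0 16  8
32 64 32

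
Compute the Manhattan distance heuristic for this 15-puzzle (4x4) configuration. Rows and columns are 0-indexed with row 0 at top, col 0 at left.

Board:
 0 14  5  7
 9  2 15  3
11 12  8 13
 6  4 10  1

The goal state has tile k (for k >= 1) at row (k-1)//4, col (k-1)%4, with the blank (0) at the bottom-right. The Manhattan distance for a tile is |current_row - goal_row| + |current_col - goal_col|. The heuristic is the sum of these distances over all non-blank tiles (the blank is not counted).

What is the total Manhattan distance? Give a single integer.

Answer: 40

Derivation:
Tile 14: at (0,1), goal (3,1), distance |0-3|+|1-1| = 3
Tile 5: at (0,2), goal (1,0), distance |0-1|+|2-0| = 3
Tile 7: at (0,3), goal (1,2), distance |0-1|+|3-2| = 2
Tile 9: at (1,0), goal (2,0), distance |1-2|+|0-0| = 1
Tile 2: at (1,1), goal (0,1), distance |1-0|+|1-1| = 1
Tile 15: at (1,2), goal (3,2), distance |1-3|+|2-2| = 2
Tile 3: at (1,3), goal (0,2), distance |1-0|+|3-2| = 2
Tile 11: at (2,0), goal (2,2), distance |2-2|+|0-2| = 2
Tile 12: at (2,1), goal (2,3), distance |2-2|+|1-3| = 2
Tile 8: at (2,2), goal (1,3), distance |2-1|+|2-3| = 2
Tile 13: at (2,3), goal (3,0), distance |2-3|+|3-0| = 4
Tile 6: at (3,0), goal (1,1), distance |3-1|+|0-1| = 3
Tile 4: at (3,1), goal (0,3), distance |3-0|+|1-3| = 5
Tile 10: at (3,2), goal (2,1), distance |3-2|+|2-1| = 2
Tile 1: at (3,3), goal (0,0), distance |3-0|+|3-0| = 6
Sum: 3 + 3 + 2 + 1 + 1 + 2 + 2 + 2 + 2 + 2 + 4 + 3 + 5 + 2 + 6 = 40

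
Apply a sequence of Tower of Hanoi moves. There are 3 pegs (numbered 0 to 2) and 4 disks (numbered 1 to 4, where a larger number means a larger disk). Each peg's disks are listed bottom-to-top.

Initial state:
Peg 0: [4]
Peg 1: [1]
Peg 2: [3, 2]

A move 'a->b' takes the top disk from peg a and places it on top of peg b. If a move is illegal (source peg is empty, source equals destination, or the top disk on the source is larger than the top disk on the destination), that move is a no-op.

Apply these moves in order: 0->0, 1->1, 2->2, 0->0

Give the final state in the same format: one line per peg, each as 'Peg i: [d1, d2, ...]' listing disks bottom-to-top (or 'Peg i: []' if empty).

Answer: Peg 0: [4]
Peg 1: [1]
Peg 2: [3, 2]

Derivation:
After move 1 (0->0):
Peg 0: [4]
Peg 1: [1]
Peg 2: [3, 2]

After move 2 (1->1):
Peg 0: [4]
Peg 1: [1]
Peg 2: [3, 2]

After move 3 (2->2):
Peg 0: [4]
Peg 1: [1]
Peg 2: [3, 2]

After move 4 (0->0):
Peg 0: [4]
Peg 1: [1]
Peg 2: [3, 2]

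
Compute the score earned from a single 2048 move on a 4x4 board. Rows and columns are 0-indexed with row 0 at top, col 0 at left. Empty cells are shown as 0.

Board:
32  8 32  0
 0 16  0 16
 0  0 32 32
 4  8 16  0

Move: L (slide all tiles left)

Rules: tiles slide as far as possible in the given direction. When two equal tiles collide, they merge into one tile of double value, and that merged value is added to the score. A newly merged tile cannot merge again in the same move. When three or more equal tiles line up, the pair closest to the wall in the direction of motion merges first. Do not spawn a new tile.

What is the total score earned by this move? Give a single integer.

Answer: 96

Derivation:
Slide left:
row 0: [32, 8, 32, 0] -> [32, 8, 32, 0]  score +0 (running 0)
row 1: [0, 16, 0, 16] -> [32, 0, 0, 0]  score +32 (running 32)
row 2: [0, 0, 32, 32] -> [64, 0, 0, 0]  score +64 (running 96)
row 3: [4, 8, 16, 0] -> [4, 8, 16, 0]  score +0 (running 96)
Board after move:
32  8 32  0
32  0  0  0
64  0  0  0
 4  8 16  0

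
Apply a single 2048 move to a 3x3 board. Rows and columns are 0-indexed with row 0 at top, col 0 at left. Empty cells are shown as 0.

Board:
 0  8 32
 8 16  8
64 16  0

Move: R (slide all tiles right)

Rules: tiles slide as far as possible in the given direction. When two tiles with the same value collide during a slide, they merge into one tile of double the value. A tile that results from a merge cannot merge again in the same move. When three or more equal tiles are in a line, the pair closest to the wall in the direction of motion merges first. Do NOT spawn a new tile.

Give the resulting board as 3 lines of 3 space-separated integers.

Answer:  0  8 32
 8 16  8
 0 64 16

Derivation:
Slide right:
row 0: [0, 8, 32] -> [0, 8, 32]
row 1: [8, 16, 8] -> [8, 16, 8]
row 2: [64, 16, 0] -> [0, 64, 16]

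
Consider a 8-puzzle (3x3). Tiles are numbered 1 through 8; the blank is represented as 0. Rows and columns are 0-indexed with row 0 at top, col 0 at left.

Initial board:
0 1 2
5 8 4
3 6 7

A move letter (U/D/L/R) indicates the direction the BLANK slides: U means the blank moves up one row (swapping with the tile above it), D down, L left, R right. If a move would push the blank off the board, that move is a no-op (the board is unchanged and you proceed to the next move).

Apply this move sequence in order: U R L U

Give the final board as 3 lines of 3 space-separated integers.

After move 1 (U):
0 1 2
5 8 4
3 6 7

After move 2 (R):
1 0 2
5 8 4
3 6 7

After move 3 (L):
0 1 2
5 8 4
3 6 7

After move 4 (U):
0 1 2
5 8 4
3 6 7

Answer: 0 1 2
5 8 4
3 6 7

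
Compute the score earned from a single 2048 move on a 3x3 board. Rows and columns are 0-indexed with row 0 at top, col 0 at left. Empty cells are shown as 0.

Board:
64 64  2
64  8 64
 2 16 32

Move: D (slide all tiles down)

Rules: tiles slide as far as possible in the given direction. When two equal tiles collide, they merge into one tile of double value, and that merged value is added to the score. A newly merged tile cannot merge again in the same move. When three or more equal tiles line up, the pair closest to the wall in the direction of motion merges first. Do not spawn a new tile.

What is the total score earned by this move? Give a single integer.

Slide down:
col 0: [64, 64, 2] -> [0, 128, 2]  score +128 (running 128)
col 1: [64, 8, 16] -> [64, 8, 16]  score +0 (running 128)
col 2: [2, 64, 32] -> [2, 64, 32]  score +0 (running 128)
Board after move:
  0  64   2
128   8  64
  2  16  32

Answer: 128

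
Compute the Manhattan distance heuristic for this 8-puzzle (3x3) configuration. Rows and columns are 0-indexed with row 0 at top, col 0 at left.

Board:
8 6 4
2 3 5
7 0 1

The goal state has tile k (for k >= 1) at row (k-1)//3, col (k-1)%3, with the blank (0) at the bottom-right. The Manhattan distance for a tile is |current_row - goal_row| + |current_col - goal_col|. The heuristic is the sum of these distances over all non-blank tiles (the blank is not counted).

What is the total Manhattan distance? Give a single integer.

Answer: 17

Derivation:
Tile 8: at (0,0), goal (2,1), distance |0-2|+|0-1| = 3
Tile 6: at (0,1), goal (1,2), distance |0-1|+|1-2| = 2
Tile 4: at (0,2), goal (1,0), distance |0-1|+|2-0| = 3
Tile 2: at (1,0), goal (0,1), distance |1-0|+|0-1| = 2
Tile 3: at (1,1), goal (0,2), distance |1-0|+|1-2| = 2
Tile 5: at (1,2), goal (1,1), distance |1-1|+|2-1| = 1
Tile 7: at (2,0), goal (2,0), distance |2-2|+|0-0| = 0
Tile 1: at (2,2), goal (0,0), distance |2-0|+|2-0| = 4
Sum: 3 + 2 + 3 + 2 + 2 + 1 + 0 + 4 = 17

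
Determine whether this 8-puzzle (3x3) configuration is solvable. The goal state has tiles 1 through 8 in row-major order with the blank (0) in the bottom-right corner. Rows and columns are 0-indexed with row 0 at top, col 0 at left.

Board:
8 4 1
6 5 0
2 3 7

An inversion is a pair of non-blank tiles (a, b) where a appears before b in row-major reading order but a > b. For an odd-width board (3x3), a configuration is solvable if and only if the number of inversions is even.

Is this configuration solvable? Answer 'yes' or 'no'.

Answer: no

Derivation:
Inversions (pairs i<j in row-major order where tile[i] > tile[j] > 0): 15
15 is odd, so the puzzle is not solvable.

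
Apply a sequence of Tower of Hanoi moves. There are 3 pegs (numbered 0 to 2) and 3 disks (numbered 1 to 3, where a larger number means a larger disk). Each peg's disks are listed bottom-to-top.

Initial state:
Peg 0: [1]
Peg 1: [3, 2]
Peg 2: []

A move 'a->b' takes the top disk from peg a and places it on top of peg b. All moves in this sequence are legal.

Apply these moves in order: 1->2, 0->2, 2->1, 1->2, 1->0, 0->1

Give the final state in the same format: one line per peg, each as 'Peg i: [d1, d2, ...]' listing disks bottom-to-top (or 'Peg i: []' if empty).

After move 1 (1->2):
Peg 0: [1]
Peg 1: [3]
Peg 2: [2]

After move 2 (0->2):
Peg 0: []
Peg 1: [3]
Peg 2: [2, 1]

After move 3 (2->1):
Peg 0: []
Peg 1: [3, 1]
Peg 2: [2]

After move 4 (1->2):
Peg 0: []
Peg 1: [3]
Peg 2: [2, 1]

After move 5 (1->0):
Peg 0: [3]
Peg 1: []
Peg 2: [2, 1]

After move 6 (0->1):
Peg 0: []
Peg 1: [3]
Peg 2: [2, 1]

Answer: Peg 0: []
Peg 1: [3]
Peg 2: [2, 1]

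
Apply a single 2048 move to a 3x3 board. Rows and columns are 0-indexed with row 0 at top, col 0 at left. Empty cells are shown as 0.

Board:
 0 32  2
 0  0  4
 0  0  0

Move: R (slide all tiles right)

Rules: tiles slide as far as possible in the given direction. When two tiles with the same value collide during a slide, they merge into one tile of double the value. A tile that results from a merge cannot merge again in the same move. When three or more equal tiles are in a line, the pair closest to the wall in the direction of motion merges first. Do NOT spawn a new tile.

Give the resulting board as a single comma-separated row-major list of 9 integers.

Answer: 0, 32, 2, 0, 0, 4, 0, 0, 0

Derivation:
Slide right:
row 0: [0, 32, 2] -> [0, 32, 2]
row 1: [0, 0, 4] -> [0, 0, 4]
row 2: [0, 0, 0] -> [0, 0, 0]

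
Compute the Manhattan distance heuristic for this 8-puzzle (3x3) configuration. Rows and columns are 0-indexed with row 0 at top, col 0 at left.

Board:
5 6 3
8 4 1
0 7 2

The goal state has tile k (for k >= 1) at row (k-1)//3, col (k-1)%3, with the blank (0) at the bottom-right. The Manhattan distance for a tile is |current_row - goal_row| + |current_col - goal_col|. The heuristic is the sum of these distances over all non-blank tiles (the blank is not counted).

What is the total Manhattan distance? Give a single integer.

Tile 5: (0,0)->(1,1) = 2
Tile 6: (0,1)->(1,2) = 2
Tile 3: (0,2)->(0,2) = 0
Tile 8: (1,0)->(2,1) = 2
Tile 4: (1,1)->(1,0) = 1
Tile 1: (1,2)->(0,0) = 3
Tile 7: (2,1)->(2,0) = 1
Tile 2: (2,2)->(0,1) = 3
Sum: 2 + 2 + 0 + 2 + 1 + 3 + 1 + 3 = 14

Answer: 14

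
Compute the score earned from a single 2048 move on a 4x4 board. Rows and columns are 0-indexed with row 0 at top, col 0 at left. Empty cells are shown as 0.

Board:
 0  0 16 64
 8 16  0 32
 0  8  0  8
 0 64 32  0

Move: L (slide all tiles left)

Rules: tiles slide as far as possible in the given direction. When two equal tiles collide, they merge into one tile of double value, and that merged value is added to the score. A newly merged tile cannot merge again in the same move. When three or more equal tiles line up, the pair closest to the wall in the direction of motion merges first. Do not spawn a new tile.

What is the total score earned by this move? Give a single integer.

Answer: 16

Derivation:
Slide left:
row 0: [0, 0, 16, 64] -> [16, 64, 0, 0]  score +0 (running 0)
row 1: [8, 16, 0, 32] -> [8, 16, 32, 0]  score +0 (running 0)
row 2: [0, 8, 0, 8] -> [16, 0, 0, 0]  score +16 (running 16)
row 3: [0, 64, 32, 0] -> [64, 32, 0, 0]  score +0 (running 16)
Board after move:
16 64  0  0
 8 16 32  0
16  0  0  0
64 32  0  0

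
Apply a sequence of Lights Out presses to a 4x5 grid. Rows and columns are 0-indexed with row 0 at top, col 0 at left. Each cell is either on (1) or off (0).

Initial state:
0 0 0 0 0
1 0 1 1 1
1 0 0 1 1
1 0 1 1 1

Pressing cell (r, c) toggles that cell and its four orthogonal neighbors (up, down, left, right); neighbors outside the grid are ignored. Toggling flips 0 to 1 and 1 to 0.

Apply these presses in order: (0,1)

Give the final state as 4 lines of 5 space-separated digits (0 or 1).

After press 1 at (0,1):
1 1 1 0 0
1 1 1 1 1
1 0 0 1 1
1 0 1 1 1

Answer: 1 1 1 0 0
1 1 1 1 1
1 0 0 1 1
1 0 1 1 1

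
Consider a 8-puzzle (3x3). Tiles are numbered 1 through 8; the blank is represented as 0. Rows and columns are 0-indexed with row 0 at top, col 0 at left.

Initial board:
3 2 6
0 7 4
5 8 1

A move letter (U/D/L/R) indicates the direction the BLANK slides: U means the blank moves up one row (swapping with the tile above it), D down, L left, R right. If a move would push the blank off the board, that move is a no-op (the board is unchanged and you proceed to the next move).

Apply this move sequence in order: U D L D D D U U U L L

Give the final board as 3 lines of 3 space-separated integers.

Answer: 0 2 6
3 7 4
5 8 1

Derivation:
After move 1 (U):
0 2 6
3 7 4
5 8 1

After move 2 (D):
3 2 6
0 7 4
5 8 1

After move 3 (L):
3 2 6
0 7 4
5 8 1

After move 4 (D):
3 2 6
5 7 4
0 8 1

After move 5 (D):
3 2 6
5 7 4
0 8 1

After move 6 (D):
3 2 6
5 7 4
0 8 1

After move 7 (U):
3 2 6
0 7 4
5 8 1

After move 8 (U):
0 2 6
3 7 4
5 8 1

After move 9 (U):
0 2 6
3 7 4
5 8 1

After move 10 (L):
0 2 6
3 7 4
5 8 1

After move 11 (L):
0 2 6
3 7 4
5 8 1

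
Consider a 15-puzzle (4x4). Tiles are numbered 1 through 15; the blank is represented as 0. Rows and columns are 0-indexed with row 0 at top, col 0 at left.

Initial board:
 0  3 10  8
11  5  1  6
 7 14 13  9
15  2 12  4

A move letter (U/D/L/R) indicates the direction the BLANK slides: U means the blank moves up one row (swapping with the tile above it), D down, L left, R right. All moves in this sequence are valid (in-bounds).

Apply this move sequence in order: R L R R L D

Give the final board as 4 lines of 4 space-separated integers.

Answer:  3  5 10  8
11  0  1  6
 7 14 13  9
15  2 12  4

Derivation:
After move 1 (R):
 3  0 10  8
11  5  1  6
 7 14 13  9
15  2 12  4

After move 2 (L):
 0  3 10  8
11  5  1  6
 7 14 13  9
15  2 12  4

After move 3 (R):
 3  0 10  8
11  5  1  6
 7 14 13  9
15  2 12  4

After move 4 (R):
 3 10  0  8
11  5  1  6
 7 14 13  9
15  2 12  4

After move 5 (L):
 3  0 10  8
11  5  1  6
 7 14 13  9
15  2 12  4

After move 6 (D):
 3  5 10  8
11  0  1  6
 7 14 13  9
15  2 12  4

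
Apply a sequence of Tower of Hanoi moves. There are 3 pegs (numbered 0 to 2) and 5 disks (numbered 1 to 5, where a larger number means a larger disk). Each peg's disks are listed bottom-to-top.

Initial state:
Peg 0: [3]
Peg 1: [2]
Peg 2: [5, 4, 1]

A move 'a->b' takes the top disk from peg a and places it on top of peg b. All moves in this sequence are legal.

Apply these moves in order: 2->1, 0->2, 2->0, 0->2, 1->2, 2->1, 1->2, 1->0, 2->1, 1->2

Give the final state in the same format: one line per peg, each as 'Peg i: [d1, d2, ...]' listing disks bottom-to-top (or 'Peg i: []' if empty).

After move 1 (2->1):
Peg 0: [3]
Peg 1: [2, 1]
Peg 2: [5, 4]

After move 2 (0->2):
Peg 0: []
Peg 1: [2, 1]
Peg 2: [5, 4, 3]

After move 3 (2->0):
Peg 0: [3]
Peg 1: [2, 1]
Peg 2: [5, 4]

After move 4 (0->2):
Peg 0: []
Peg 1: [2, 1]
Peg 2: [5, 4, 3]

After move 5 (1->2):
Peg 0: []
Peg 1: [2]
Peg 2: [5, 4, 3, 1]

After move 6 (2->1):
Peg 0: []
Peg 1: [2, 1]
Peg 2: [5, 4, 3]

After move 7 (1->2):
Peg 0: []
Peg 1: [2]
Peg 2: [5, 4, 3, 1]

After move 8 (1->0):
Peg 0: [2]
Peg 1: []
Peg 2: [5, 4, 3, 1]

After move 9 (2->1):
Peg 0: [2]
Peg 1: [1]
Peg 2: [5, 4, 3]

After move 10 (1->2):
Peg 0: [2]
Peg 1: []
Peg 2: [5, 4, 3, 1]

Answer: Peg 0: [2]
Peg 1: []
Peg 2: [5, 4, 3, 1]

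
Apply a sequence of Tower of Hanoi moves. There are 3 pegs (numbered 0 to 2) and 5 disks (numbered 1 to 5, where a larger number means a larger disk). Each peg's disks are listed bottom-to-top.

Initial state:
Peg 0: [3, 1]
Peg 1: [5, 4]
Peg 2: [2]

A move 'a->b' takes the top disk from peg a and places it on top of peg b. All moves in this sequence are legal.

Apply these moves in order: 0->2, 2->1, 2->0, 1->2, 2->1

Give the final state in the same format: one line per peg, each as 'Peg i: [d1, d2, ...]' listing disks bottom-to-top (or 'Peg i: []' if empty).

Answer: Peg 0: [3, 2]
Peg 1: [5, 4, 1]
Peg 2: []

Derivation:
After move 1 (0->2):
Peg 0: [3]
Peg 1: [5, 4]
Peg 2: [2, 1]

After move 2 (2->1):
Peg 0: [3]
Peg 1: [5, 4, 1]
Peg 2: [2]

After move 3 (2->0):
Peg 0: [3, 2]
Peg 1: [5, 4, 1]
Peg 2: []

After move 4 (1->2):
Peg 0: [3, 2]
Peg 1: [5, 4]
Peg 2: [1]

After move 5 (2->1):
Peg 0: [3, 2]
Peg 1: [5, 4, 1]
Peg 2: []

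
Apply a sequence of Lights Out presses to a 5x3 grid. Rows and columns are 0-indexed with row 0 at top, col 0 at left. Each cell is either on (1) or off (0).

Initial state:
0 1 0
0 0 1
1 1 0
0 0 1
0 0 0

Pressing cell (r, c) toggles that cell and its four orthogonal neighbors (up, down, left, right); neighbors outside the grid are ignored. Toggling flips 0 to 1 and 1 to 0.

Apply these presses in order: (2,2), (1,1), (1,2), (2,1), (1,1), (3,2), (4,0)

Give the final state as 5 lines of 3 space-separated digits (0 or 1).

After press 1 at (2,2):
0 1 0
0 0 0
1 0 1
0 0 0
0 0 0

After press 2 at (1,1):
0 0 0
1 1 1
1 1 1
0 0 0
0 0 0

After press 3 at (1,2):
0 0 1
1 0 0
1 1 0
0 0 0
0 0 0

After press 4 at (2,1):
0 0 1
1 1 0
0 0 1
0 1 0
0 0 0

After press 5 at (1,1):
0 1 1
0 0 1
0 1 1
0 1 0
0 0 0

After press 6 at (3,2):
0 1 1
0 0 1
0 1 0
0 0 1
0 0 1

After press 7 at (4,0):
0 1 1
0 0 1
0 1 0
1 0 1
1 1 1

Answer: 0 1 1
0 0 1
0 1 0
1 0 1
1 1 1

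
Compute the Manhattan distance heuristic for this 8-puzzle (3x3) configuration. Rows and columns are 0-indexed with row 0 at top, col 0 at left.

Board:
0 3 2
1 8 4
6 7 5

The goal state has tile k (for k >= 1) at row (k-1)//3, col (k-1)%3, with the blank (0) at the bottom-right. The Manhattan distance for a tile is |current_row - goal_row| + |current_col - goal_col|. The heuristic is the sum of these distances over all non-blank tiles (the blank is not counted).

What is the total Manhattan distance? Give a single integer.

Tile 3: at (0,1), goal (0,2), distance |0-0|+|1-2| = 1
Tile 2: at (0,2), goal (0,1), distance |0-0|+|2-1| = 1
Tile 1: at (1,0), goal (0,0), distance |1-0|+|0-0| = 1
Tile 8: at (1,1), goal (2,1), distance |1-2|+|1-1| = 1
Tile 4: at (1,2), goal (1,0), distance |1-1|+|2-0| = 2
Tile 6: at (2,0), goal (1,2), distance |2-1|+|0-2| = 3
Tile 7: at (2,1), goal (2,0), distance |2-2|+|1-0| = 1
Tile 5: at (2,2), goal (1,1), distance |2-1|+|2-1| = 2
Sum: 1 + 1 + 1 + 1 + 2 + 3 + 1 + 2 = 12

Answer: 12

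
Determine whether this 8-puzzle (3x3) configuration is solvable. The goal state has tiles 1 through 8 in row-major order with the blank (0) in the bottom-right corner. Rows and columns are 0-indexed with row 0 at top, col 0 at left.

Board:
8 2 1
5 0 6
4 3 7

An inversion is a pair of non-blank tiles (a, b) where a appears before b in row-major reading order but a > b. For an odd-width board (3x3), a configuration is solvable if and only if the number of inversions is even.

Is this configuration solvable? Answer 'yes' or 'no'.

Answer: no

Derivation:
Inversions (pairs i<j in row-major order where tile[i] > tile[j] > 0): 13
13 is odd, so the puzzle is not solvable.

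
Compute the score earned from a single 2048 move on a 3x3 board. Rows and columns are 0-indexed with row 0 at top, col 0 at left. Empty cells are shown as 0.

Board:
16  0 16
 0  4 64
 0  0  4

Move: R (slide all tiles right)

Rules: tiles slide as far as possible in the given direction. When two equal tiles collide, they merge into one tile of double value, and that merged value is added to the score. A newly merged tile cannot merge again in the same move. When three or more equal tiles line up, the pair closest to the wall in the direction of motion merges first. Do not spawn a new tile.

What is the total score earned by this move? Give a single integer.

Slide right:
row 0: [16, 0, 16] -> [0, 0, 32]  score +32 (running 32)
row 1: [0, 4, 64] -> [0, 4, 64]  score +0 (running 32)
row 2: [0, 0, 4] -> [0, 0, 4]  score +0 (running 32)
Board after move:
 0  0 32
 0  4 64
 0  0  4

Answer: 32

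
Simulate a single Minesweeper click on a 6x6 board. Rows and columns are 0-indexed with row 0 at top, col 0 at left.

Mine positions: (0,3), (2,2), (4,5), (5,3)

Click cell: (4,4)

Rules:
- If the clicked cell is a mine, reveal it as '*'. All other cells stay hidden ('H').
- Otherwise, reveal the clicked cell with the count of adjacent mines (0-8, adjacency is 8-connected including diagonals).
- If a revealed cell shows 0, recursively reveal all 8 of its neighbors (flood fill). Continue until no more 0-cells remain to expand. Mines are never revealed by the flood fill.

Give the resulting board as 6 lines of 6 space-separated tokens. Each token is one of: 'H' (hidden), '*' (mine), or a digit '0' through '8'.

H H H H H H
H H H H H H
H H H H H H
H H H H H H
H H H H 2 H
H H H H H H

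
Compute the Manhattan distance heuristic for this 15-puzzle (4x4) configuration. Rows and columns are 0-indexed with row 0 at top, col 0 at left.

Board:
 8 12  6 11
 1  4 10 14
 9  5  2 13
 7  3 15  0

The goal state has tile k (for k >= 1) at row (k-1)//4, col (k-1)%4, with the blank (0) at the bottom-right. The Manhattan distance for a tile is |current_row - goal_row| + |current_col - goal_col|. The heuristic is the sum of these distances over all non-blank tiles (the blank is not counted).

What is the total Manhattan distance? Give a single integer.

Tile 8: (0,0)->(1,3) = 4
Tile 12: (0,1)->(2,3) = 4
Tile 6: (0,2)->(1,1) = 2
Tile 11: (0,3)->(2,2) = 3
Tile 1: (1,0)->(0,0) = 1
Tile 4: (1,1)->(0,3) = 3
Tile 10: (1,2)->(2,1) = 2
Tile 14: (1,3)->(3,1) = 4
Tile 9: (2,0)->(2,0) = 0
Tile 5: (2,1)->(1,0) = 2
Tile 2: (2,2)->(0,1) = 3
Tile 13: (2,3)->(3,0) = 4
Tile 7: (3,0)->(1,2) = 4
Tile 3: (3,1)->(0,2) = 4
Tile 15: (3,2)->(3,2) = 0
Sum: 4 + 4 + 2 + 3 + 1 + 3 + 2 + 4 + 0 + 2 + 3 + 4 + 4 + 4 + 0 = 40

Answer: 40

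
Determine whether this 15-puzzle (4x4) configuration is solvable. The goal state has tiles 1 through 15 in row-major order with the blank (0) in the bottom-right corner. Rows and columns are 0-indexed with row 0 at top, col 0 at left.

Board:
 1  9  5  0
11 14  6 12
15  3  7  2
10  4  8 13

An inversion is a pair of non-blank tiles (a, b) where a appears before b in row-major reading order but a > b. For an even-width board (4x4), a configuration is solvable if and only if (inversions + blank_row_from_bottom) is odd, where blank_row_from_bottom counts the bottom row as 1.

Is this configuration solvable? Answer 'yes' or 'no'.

Inversions: 47
Blank is in row 0 (0-indexed from top), which is row 4 counting from the bottom (bottom = 1).
47 + 4 = 51, which is odd, so the puzzle is solvable.

Answer: yes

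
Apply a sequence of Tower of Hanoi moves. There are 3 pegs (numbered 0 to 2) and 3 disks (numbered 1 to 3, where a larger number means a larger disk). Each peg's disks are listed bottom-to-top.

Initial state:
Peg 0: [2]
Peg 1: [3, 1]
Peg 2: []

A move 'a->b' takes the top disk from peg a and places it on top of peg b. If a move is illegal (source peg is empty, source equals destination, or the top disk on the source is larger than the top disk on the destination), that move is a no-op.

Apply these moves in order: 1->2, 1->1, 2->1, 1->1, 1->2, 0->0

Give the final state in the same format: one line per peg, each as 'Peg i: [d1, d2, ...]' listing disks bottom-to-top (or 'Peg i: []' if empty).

Answer: Peg 0: [2]
Peg 1: [3]
Peg 2: [1]

Derivation:
After move 1 (1->2):
Peg 0: [2]
Peg 1: [3]
Peg 2: [1]

After move 2 (1->1):
Peg 0: [2]
Peg 1: [3]
Peg 2: [1]

After move 3 (2->1):
Peg 0: [2]
Peg 1: [3, 1]
Peg 2: []

After move 4 (1->1):
Peg 0: [2]
Peg 1: [3, 1]
Peg 2: []

After move 5 (1->2):
Peg 0: [2]
Peg 1: [3]
Peg 2: [1]

After move 6 (0->0):
Peg 0: [2]
Peg 1: [3]
Peg 2: [1]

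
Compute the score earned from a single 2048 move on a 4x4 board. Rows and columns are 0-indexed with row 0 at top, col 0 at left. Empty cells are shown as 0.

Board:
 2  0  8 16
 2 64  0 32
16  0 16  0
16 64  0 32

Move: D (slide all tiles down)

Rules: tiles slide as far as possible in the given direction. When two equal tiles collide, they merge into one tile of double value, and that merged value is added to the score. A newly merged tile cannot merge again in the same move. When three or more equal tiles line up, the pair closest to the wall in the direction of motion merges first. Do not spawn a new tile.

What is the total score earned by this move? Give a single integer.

Answer: 228

Derivation:
Slide down:
col 0: [2, 2, 16, 16] -> [0, 0, 4, 32]  score +36 (running 36)
col 1: [0, 64, 0, 64] -> [0, 0, 0, 128]  score +128 (running 164)
col 2: [8, 0, 16, 0] -> [0, 0, 8, 16]  score +0 (running 164)
col 3: [16, 32, 0, 32] -> [0, 0, 16, 64]  score +64 (running 228)
Board after move:
  0   0   0   0
  0   0   0   0
  4   0   8  16
 32 128  16  64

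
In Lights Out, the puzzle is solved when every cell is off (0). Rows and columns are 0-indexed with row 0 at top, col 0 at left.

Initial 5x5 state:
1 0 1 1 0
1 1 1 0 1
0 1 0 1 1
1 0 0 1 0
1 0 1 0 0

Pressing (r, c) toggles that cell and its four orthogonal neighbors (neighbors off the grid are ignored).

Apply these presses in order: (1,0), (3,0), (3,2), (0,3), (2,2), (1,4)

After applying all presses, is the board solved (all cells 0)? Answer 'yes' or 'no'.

Answer: yes

Derivation:
After press 1 at (1,0):
0 0 1 1 0
0 0 1 0 1
1 1 0 1 1
1 0 0 1 0
1 0 1 0 0

After press 2 at (3,0):
0 0 1 1 0
0 0 1 0 1
0 1 0 1 1
0 1 0 1 0
0 0 1 0 0

After press 3 at (3,2):
0 0 1 1 0
0 0 1 0 1
0 1 1 1 1
0 0 1 0 0
0 0 0 0 0

After press 4 at (0,3):
0 0 0 0 1
0 0 1 1 1
0 1 1 1 1
0 0 1 0 0
0 0 0 0 0

After press 5 at (2,2):
0 0 0 0 1
0 0 0 1 1
0 0 0 0 1
0 0 0 0 0
0 0 0 0 0

After press 6 at (1,4):
0 0 0 0 0
0 0 0 0 0
0 0 0 0 0
0 0 0 0 0
0 0 0 0 0

Lights still on: 0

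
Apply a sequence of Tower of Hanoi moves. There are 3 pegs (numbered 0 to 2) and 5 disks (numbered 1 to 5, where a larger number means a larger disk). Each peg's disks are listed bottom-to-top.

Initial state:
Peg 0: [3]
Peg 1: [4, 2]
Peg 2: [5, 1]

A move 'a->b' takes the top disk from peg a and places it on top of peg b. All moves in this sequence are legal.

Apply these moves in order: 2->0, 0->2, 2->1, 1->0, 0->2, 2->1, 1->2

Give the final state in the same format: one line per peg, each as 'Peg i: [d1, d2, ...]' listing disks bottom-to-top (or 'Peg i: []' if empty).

Answer: Peg 0: [3]
Peg 1: [4, 2]
Peg 2: [5, 1]

Derivation:
After move 1 (2->0):
Peg 0: [3, 1]
Peg 1: [4, 2]
Peg 2: [5]

After move 2 (0->2):
Peg 0: [3]
Peg 1: [4, 2]
Peg 2: [5, 1]

After move 3 (2->1):
Peg 0: [3]
Peg 1: [4, 2, 1]
Peg 2: [5]

After move 4 (1->0):
Peg 0: [3, 1]
Peg 1: [4, 2]
Peg 2: [5]

After move 5 (0->2):
Peg 0: [3]
Peg 1: [4, 2]
Peg 2: [5, 1]

After move 6 (2->1):
Peg 0: [3]
Peg 1: [4, 2, 1]
Peg 2: [5]

After move 7 (1->2):
Peg 0: [3]
Peg 1: [4, 2]
Peg 2: [5, 1]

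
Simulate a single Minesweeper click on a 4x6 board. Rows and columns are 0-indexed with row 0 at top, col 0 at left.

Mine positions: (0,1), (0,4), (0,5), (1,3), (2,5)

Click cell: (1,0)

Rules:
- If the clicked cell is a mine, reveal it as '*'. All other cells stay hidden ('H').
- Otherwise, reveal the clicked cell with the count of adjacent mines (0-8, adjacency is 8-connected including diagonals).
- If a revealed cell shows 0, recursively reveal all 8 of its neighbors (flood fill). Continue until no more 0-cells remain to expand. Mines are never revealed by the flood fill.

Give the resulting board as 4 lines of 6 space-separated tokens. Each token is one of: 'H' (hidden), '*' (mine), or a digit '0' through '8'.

H H H H H H
1 H H H H H
H H H H H H
H H H H H H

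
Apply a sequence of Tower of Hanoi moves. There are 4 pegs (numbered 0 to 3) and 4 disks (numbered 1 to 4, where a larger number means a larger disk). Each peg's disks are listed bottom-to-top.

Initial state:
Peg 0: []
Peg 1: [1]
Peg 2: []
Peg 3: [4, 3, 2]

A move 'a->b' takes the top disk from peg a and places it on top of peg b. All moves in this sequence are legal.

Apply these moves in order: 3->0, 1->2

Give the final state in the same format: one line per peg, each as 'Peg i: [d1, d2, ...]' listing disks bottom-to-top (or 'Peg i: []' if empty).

After move 1 (3->0):
Peg 0: [2]
Peg 1: [1]
Peg 2: []
Peg 3: [4, 3]

After move 2 (1->2):
Peg 0: [2]
Peg 1: []
Peg 2: [1]
Peg 3: [4, 3]

Answer: Peg 0: [2]
Peg 1: []
Peg 2: [1]
Peg 3: [4, 3]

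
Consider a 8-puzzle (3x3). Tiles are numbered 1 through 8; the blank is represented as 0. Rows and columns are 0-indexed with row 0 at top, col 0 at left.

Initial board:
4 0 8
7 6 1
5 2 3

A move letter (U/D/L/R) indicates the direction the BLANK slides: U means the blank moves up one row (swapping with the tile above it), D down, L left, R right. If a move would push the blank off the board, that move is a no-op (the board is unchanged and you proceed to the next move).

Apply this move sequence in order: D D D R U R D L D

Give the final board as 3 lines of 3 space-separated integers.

After move 1 (D):
4 6 8
7 0 1
5 2 3

After move 2 (D):
4 6 8
7 2 1
5 0 3

After move 3 (D):
4 6 8
7 2 1
5 0 3

After move 4 (R):
4 6 8
7 2 1
5 3 0

After move 5 (U):
4 6 8
7 2 0
5 3 1

After move 6 (R):
4 6 8
7 2 0
5 3 1

After move 7 (D):
4 6 8
7 2 1
5 3 0

After move 8 (L):
4 6 8
7 2 1
5 0 3

After move 9 (D):
4 6 8
7 2 1
5 0 3

Answer: 4 6 8
7 2 1
5 0 3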